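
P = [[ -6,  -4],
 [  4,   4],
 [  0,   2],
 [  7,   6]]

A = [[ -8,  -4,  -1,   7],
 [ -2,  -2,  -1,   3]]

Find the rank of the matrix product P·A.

First compute PA:
[[ 56,  32,  10, -54],
 [-40, -24,  -8,  40],
 [ -4,  -4,  -2,   6],
 [-68, -40, -13,  67]]
Now row reduce the product.
R2 ← R2 + (5/7)·R1: [0, -8/7, -6/7, 10/7]
R3 ← R3 + (1/14)·R1: [0, -12/7, -9/7, 15/7]
R4 ← R4 + (17/14)·R1: [0, -8/7, -6/7, 10/7]
R3 ← R3 − (3/2)·R2: [0, 0, 0, 0]
R4 ← R4 − R2: [0, 0, 0, 0]
2 nonzero rows, so rank(PA) = 2.

2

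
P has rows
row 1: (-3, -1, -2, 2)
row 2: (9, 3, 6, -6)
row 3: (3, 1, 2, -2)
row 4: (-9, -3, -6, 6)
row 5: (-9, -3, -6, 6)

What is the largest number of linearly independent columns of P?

1

Row reduce to echelon form.
R2 ← R2 + (3)·R1: [0, 0, 0, 0]
R3 ← R3 + R1: [0, 0, 0, 0]
R4 ← R4 − (3)·R1: [0, 0, 0, 0]
R5 ← R5 − (3)·R1: [0, 0, 0, 0]
Echelon form has 1 nonzero row, so rank(P) = 1.
The rank gives the maximum number of linearly independent columns: 1.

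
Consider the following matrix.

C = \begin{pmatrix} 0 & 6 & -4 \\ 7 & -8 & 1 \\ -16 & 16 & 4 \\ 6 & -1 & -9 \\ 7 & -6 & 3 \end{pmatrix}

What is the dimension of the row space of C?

Row reduce to echelon form.
Swap R1 ↔ R2
R3 ← R3 + (16/7)·R1: [0, -16/7, 44/7]
R4 ← R4 − (6/7)·R1: [0, 41/7, -69/7]
R5 ← R5 − R1: [0, 2, 2]
R3 ← R3 + (8/21)·R2: [0, 0, 100/21]
R4 ← R4 − (41/42)·R2: [0, 0, -125/21]
R5 ← R5 − (1/3)·R2: [0, 0, 10/3]
R4 ← R4 + (5/4)·R3: [0, 0, 0]
R5 ← R5 − (7/10)·R3: [0, 0, 0]
Echelon form has 3 nonzero rows, so rank(C) = 3.
The row space has dimension equal to the rank: 3.

3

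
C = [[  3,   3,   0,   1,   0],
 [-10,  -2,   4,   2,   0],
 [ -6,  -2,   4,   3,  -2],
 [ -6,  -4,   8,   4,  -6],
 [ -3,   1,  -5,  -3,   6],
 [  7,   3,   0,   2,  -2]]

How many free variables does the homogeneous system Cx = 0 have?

Row reduce to echelon form.
R2 ← R2 + (10/3)·R1: [0, 8, 4, 16/3, 0]
R3 ← R3 + (2)·R1: [0, 4, 4, 5, -2]
R4 ← R4 + (2)·R1: [0, 2, 8, 6, -6]
R5 ← R5 + R1: [0, 4, -5, -2, 6]
R6 ← R6 − (7/3)·R1: [0, -4, 0, -1/3, -2]
R3 ← R3 − (1/2)·R2: [0, 0, 2, 7/3, -2]
R4 ← R4 − (1/4)·R2: [0, 0, 7, 14/3, -6]
R5 ← R5 − (1/2)·R2: [0, 0, -7, -14/3, 6]
R6 ← R6 + (1/2)·R2: [0, 0, 2, 7/3, -2]
R4 ← R4 − (7/2)·R3: [0, 0, 0, -7/2, 1]
R5 ← R5 + (7/2)·R3: [0, 0, 0, 7/2, -1]
R6 ← R6 − R3: [0, 0, 0, 0, 0]
R5 ← R5 + R4: [0, 0, 0, 0, 0]
4 nonzero rows, so rank(C) = 4.
C has 5 columns; by rank–nullity, nullity = 5 − 4 = 1.

1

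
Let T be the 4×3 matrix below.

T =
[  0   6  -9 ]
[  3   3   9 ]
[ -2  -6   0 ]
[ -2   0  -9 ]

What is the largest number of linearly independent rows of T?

Row reduce to echelon form.
Swap R1 ↔ R2
R3 ← R3 + (2/3)·R1: [0, -4, 6]
R4 ← R4 + (2/3)·R1: [0, 2, -3]
R3 ← R3 + (2/3)·R2: [0, 0, 0]
R4 ← R4 − (1/3)·R2: [0, 0, 0]
Echelon form has 2 nonzero rows, so rank(T) = 2.
The rank gives the maximum number of linearly independent rows: 2.

2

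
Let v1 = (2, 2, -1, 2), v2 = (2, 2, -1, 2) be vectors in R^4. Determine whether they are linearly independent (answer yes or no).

Form the matrix with these vectors as rows and row reduce.
R2 ← R2 − R1: [0, 0, 0, 0]
1 nonzero row, so the 2 vectors span a space of dimension 1.
Since 1 < 2, the vectors are linearly dependent.

no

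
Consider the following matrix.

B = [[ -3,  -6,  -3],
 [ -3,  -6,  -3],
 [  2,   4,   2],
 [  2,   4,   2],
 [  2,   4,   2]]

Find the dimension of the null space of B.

2

Row reduce to echelon form.
R2 ← R2 − R1: [0, 0, 0]
R3 ← R3 + (2/3)·R1: [0, 0, 0]
R4 ← R4 + (2/3)·R1: [0, 0, 0]
R5 ← R5 + (2/3)·R1: [0, 0, 0]
1 nonzero row, so rank(B) = 1.
B has 3 columns; by rank–nullity, nullity = 3 − 1 = 2.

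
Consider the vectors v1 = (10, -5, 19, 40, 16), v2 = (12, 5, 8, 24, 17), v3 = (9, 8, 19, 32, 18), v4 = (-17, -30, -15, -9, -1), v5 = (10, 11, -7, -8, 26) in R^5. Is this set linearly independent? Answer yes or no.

Form the matrix with these vectors as rows and row reduce.
R2 ← R2 − (6/5)·R1: [0, 11, -74/5, -24, -11/5]
R3 ← R3 − (9/10)·R1: [0, 25/2, 19/10, -4, 18/5]
R4 ← R4 + (17/10)·R1: [0, -77/2, 173/10, 59, 131/5]
R5 ← R5 − R1: [0, 16, -26, -48, 10]
R3 ← R3 − (25/22)·R2: [0, 0, 2059/110, 256/11, 61/10]
R4 ← R4 + (7/2)·R2: [0, 0, -69/2, -25, 37/2]
R5 ← R5 − (16/11)·R2: [0, 0, -246/55, -144/11, 66/5]
R4 ← R4 + (3795/2059)·R3: [0, 0, 0, 36845/2059, 61241/2059]
R5 ← R5 + (492/2059)·R3: [0, 0, 0, -15504/2059, 30180/2059]
R5 ← R5 + (15504/36845)·R4: [0, 0, 0, 0, 1001196/36845]
5 nonzero rows, so the 5 vectors span a space of dimension 5.
Since 5 = 5, the vectors are linearly independent.

yes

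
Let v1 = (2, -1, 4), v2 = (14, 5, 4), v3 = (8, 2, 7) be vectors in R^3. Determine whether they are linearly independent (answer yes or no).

Form the matrix with these vectors as rows and row reduce.
R2 ← R2 − (7)·R1: [0, 12, -24]
R3 ← R3 − (4)·R1: [0, 6, -9]
R3 ← R3 − (1/2)·R2: [0, 0, 3]
3 nonzero rows, so the 3 vectors span a space of dimension 3.
Since 3 = 3, the vectors are linearly independent.

yes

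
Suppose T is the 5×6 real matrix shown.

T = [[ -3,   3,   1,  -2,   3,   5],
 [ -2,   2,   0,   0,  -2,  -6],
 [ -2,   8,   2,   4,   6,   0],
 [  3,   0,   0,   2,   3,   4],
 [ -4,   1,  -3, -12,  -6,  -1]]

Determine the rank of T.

Row reduce to echelon form.
R2 ← R2 − (2/3)·R1: [0, 0, -2/3, 4/3, -4, -28/3]
R3 ← R3 − (2/3)·R1: [0, 6, 4/3, 16/3, 4, -10/3]
R4 ← R4 + R1: [0, 3, 1, 0, 6, 9]
R5 ← R5 − (4/3)·R1: [0, -3, -13/3, -28/3, -10, -23/3]
Swap R2 ↔ R3
R4 ← R4 − (1/2)·R2: [0, 0, 1/3, -8/3, 4, 32/3]
R5 ← R5 + (1/2)·R2: [0, 0, -11/3, -20/3, -8, -28/3]
R4 ← R4 + (1/2)·R3: [0, 0, 0, -2, 2, 6]
R5 ← R5 − (11/2)·R3: [0, 0, 0, -14, 14, 42]
R5 ← R5 − (7)·R4: [0, 0, 0, 0, 0, 0]
Echelon form has 4 nonzero rows, so rank(T) = 4.

4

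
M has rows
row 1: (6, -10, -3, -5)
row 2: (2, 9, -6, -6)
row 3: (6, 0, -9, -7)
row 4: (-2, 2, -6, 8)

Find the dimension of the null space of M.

1

Row reduce to echelon form.
R2 ← R2 − (1/3)·R1: [0, 37/3, -5, -13/3]
R3 ← R3 − R1: [0, 10, -6, -2]
R4 ← R4 + (1/3)·R1: [0, -4/3, -7, 19/3]
R3 ← R3 − (30/37)·R2: [0, 0, -72/37, 56/37]
R4 ← R4 + (4/37)·R2: [0, 0, -279/37, 217/37]
R4 ← R4 − (31/8)·R3: [0, 0, 0, 0]
3 nonzero rows, so rank(M) = 3.
M has 4 columns; by rank–nullity, nullity = 4 − 3 = 1.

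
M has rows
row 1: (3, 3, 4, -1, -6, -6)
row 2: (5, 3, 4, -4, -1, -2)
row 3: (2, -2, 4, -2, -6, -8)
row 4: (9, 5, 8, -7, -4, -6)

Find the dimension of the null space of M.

Row reduce to echelon form.
R2 ← R2 − (5/3)·R1: [0, -2, -8/3, -7/3, 9, 8]
R3 ← R3 − (2/3)·R1: [0, -4, 4/3, -4/3, -2, -4]
R4 ← R4 − (3)·R1: [0, -4, -4, -4, 14, 12]
R3 ← R3 − (2)·R2: [0, 0, 20/3, 10/3, -20, -20]
R4 ← R4 − (2)·R2: [0, 0, 4/3, 2/3, -4, -4]
R4 ← R4 − (1/5)·R3: [0, 0, 0, 0, 0, 0]
3 nonzero rows, so rank(M) = 3.
M has 6 columns; by rank–nullity, nullity = 6 − 3 = 3.

3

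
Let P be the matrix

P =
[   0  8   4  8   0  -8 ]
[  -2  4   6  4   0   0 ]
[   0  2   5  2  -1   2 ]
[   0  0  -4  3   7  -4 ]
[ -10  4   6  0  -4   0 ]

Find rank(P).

Row reduce to echelon form.
Swap R1 ↔ R2
R5 ← R5 − (5)·R1: [0, -16, -24, -20, -4, 0]
R3 ← R3 − (1/4)·R2: [0, 0, 4, 0, -1, 4]
R5 ← R5 + (2)·R2: [0, 0, -16, -4, -4, -16]
R4 ← R4 + R3: [0, 0, 0, 3, 6, 0]
R5 ← R5 + (4)·R3: [0, 0, 0, -4, -8, 0]
R5 ← R5 + (4/3)·R4: [0, 0, 0, 0, 0, 0]
Echelon form has 4 nonzero rows, so rank(P) = 4.

4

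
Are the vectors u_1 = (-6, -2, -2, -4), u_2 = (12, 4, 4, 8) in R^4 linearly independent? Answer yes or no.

Form the matrix with these vectors as rows and row reduce.
R2 ← R2 + (2)·R1: [0, 0, 0, 0]
1 nonzero row, so the 2 vectors span a space of dimension 1.
Since 1 < 2, the vectors are linearly dependent.

no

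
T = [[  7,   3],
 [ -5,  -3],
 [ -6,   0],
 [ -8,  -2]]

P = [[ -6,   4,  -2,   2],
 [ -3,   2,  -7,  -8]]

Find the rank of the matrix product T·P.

First compute TP:
[[-51,  34, -35, -10],
 [ 39, -26,  31,  14],
 [ 36, -24,  12, -12],
 [ 54, -36,  30,   0]]
Now row reduce the product.
R2 ← R2 + (13/17)·R1: [0, 0, 72/17, 108/17]
R3 ← R3 + (12/17)·R1: [0, 0, -216/17, -324/17]
R4 ← R4 + (18/17)·R1: [0, 0, -120/17, -180/17]
R3 ← R3 + (3)·R2: [0, 0, 0, 0]
R4 ← R4 + (5/3)·R2: [0, 0, 0, 0]
2 nonzero rows, so rank(TP) = 2.

2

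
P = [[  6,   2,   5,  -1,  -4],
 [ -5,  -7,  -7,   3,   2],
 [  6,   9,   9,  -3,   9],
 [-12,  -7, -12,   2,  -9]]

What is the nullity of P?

2

Row reduce to echelon form.
R2 ← R2 + (5/6)·R1: [0, -16/3, -17/6, 13/6, -4/3]
R3 ← R3 − R1: [0, 7, 4, -2, 13]
R4 ← R4 + (2)·R1: [0, -3, -2, 0, -17]
R3 ← R3 + (21/16)·R2: [0, 0, 9/32, 27/32, 45/4]
R4 ← R4 − (9/16)·R2: [0, 0, -13/32, -39/32, -65/4]
R4 ← R4 + (13/9)·R3: [0, 0, 0, 0, 0]
3 nonzero rows, so rank(P) = 3.
P has 5 columns; by rank–nullity, nullity = 5 − 3 = 2.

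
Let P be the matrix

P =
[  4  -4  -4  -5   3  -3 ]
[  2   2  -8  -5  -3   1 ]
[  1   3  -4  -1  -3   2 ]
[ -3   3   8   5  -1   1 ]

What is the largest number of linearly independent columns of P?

4

Row reduce to echelon form.
R2 ← R2 − (1/2)·R1: [0, 4, -6, -5/2, -9/2, 5/2]
R3 ← R3 − (1/4)·R1: [0, 4, -3, 1/4, -15/4, 11/4]
R4 ← R4 + (3/4)·R1: [0, 0, 5, 5/4, 5/4, -5/4]
R3 ← R3 − R2: [0, 0, 3, 11/4, 3/4, 1/4]
R4 ← R4 − (5/3)·R3: [0, 0, 0, -10/3, 0, -5/3]
Echelon form has 4 nonzero rows, so rank(P) = 4.
The rank gives the maximum number of linearly independent columns: 4.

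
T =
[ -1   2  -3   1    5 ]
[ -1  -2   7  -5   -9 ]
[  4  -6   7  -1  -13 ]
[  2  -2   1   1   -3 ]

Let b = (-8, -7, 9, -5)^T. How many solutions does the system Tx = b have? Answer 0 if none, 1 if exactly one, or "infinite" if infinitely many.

Row reduce the augmented matrix [T | b].
R2 ← R2 − R1: [0, -4, 10, -6, -14, 1]
R3 ← R3 + (4)·R1: [0, 2, -5, 3, 7, -23]
R4 ← R4 + (2)·R1: [0, 2, -5, 3, 7, -21]
R3 ← R3 + (1/2)·R2: [0, 0, 0, 0, 0, -45/2]
R4 ← R4 + (1/2)·R2: [0, 0, 0, 0, 0, -41/2]
R4 ← R4 − (41/45)·R3: [0, 0, 0, 0, 0, 0]
The echelon form has 3 nonzero rows; the last pivot sits in the augmented column, so rank(T) = 2 but rank([T|b]) = 3.
Since the ranks differ, the system is inconsistent.
It has no solutions.

0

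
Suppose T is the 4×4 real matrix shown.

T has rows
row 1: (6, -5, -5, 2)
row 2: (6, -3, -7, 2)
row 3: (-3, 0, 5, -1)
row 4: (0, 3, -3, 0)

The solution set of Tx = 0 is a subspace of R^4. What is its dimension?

2

Row reduce to echelon form.
R2 ← R2 − R1: [0, 2, -2, 0]
R3 ← R3 + (1/2)·R1: [0, -5/2, 5/2, 0]
R3 ← R3 + (5/4)·R2: [0, 0, 0, 0]
R4 ← R4 − (3/2)·R2: [0, 0, 0, 0]
2 nonzero rows, so rank(T) = 2.
T has 4 columns; by rank–nullity, nullity = 4 − 2 = 2.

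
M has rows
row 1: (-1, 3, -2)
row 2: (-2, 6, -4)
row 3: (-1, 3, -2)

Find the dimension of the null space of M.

Row reduce to echelon form.
R2 ← R2 − (2)·R1: [0, 0, 0]
R3 ← R3 − R1: [0, 0, 0]
1 nonzero row, so rank(M) = 1.
M has 3 columns; by rank–nullity, nullity = 3 − 1 = 2.

2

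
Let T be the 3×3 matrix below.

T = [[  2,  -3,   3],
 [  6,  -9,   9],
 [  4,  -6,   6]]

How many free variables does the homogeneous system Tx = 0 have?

2

Row reduce to echelon form.
R2 ← R2 − (3)·R1: [0, 0, 0]
R3 ← R3 − (2)·R1: [0, 0, 0]
1 nonzero row, so rank(T) = 1.
T has 3 columns; by rank–nullity, nullity = 3 − 1 = 2.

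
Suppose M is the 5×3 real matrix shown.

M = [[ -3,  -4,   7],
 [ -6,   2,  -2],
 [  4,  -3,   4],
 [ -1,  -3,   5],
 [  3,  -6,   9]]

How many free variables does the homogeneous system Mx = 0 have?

1

Row reduce to echelon form.
R2 ← R2 − (2)·R1: [0, 10, -16]
R3 ← R3 + (4/3)·R1: [0, -25/3, 40/3]
R4 ← R4 − (1/3)·R1: [0, -5/3, 8/3]
R5 ← R5 + R1: [0, -10, 16]
R3 ← R3 + (5/6)·R2: [0, 0, 0]
R4 ← R4 + (1/6)·R2: [0, 0, 0]
R5 ← R5 + R2: [0, 0, 0]
2 nonzero rows, so rank(M) = 2.
M has 3 columns; by rank–nullity, nullity = 3 − 2 = 1.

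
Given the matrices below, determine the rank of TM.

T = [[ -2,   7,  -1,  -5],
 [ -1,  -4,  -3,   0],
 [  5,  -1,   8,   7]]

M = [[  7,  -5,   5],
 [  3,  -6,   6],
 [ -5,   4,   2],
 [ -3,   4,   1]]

First compute TM:
[[ 27, -56,  25],
 [ -4,  17, -35],
 [-29,  41,  42]]
Now row reduce the product.
R2 ← R2 + (4/27)·R1: [0, 235/27, -845/27]
R3 ← R3 + (29/27)·R1: [0, -517/27, 1859/27]
R3 ← R3 + (11/5)·R2: [0, 0, 0]
2 nonzero rows, so rank(TM) = 2.

2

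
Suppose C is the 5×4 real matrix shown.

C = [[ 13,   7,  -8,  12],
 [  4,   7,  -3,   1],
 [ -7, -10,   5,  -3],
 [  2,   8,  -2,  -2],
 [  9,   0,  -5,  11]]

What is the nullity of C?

2

Row reduce to echelon form.
R2 ← R2 − (4/13)·R1: [0, 63/13, -7/13, -35/13]
R3 ← R3 + (7/13)·R1: [0, -81/13, 9/13, 45/13]
R4 ← R4 − (2/13)·R1: [0, 90/13, -10/13, -50/13]
R5 ← R5 − (9/13)·R1: [0, -63/13, 7/13, 35/13]
R3 ← R3 + (9/7)·R2: [0, 0, 0, 0]
R4 ← R4 − (10/7)·R2: [0, 0, 0, 0]
R5 ← R5 + R2: [0, 0, 0, 0]
2 nonzero rows, so rank(C) = 2.
C has 4 columns; by rank–nullity, nullity = 4 − 2 = 2.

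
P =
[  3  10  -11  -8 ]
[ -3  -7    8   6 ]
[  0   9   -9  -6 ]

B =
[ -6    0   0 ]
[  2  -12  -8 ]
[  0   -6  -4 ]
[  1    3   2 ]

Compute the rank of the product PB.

First compute PB:
[[ -6, -78, -52],
 [ 10,  54,  36],
 [ 12, -72, -48]]
Now row reduce the product.
R2 ← R2 + (5/3)·R1: [0, -76, -152/3]
R3 ← R3 + (2)·R1: [0, -228, -152]
R3 ← R3 − (3)·R2: [0, 0, 0]
2 nonzero rows, so rank(PB) = 2.

2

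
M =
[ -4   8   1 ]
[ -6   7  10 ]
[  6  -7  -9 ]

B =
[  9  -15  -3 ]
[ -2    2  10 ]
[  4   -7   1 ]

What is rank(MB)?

First compute MB:
[[-48,  69,  93],
 [-28,  34,  98],
 [ 32, -41, -97]]
Now row reduce the product.
R2 ← R2 − (7/12)·R1: [0, -25/4, 175/4]
R3 ← R3 + (2/3)·R1: [0, 5, -35]
R3 ← R3 + (4/5)·R2: [0, 0, 0]
2 nonzero rows, so rank(MB) = 2.

2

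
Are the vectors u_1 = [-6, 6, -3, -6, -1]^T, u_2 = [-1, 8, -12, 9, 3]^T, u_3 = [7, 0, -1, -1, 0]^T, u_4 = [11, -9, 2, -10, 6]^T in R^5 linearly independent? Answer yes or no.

Form the matrix with these vectors as rows and row reduce.
R2 ← R2 − (1/6)·R1: [0, 7, -23/2, 10, 19/6]
R3 ← R3 + (7/6)·R1: [0, 7, -9/2, -8, -7/6]
R4 ← R4 + (11/6)·R1: [0, 2, -7/2, -21, 25/6]
R3 ← R3 − R2: [0, 0, 7, -18, -13/3]
R4 ← R4 − (2/7)·R2: [0, 0, -3/14, -167/7, 137/42]
R4 ← R4 + (3/98)·R3: [0, 0, 0, -1196/49, 460/147]
4 nonzero rows, so the 4 vectors span a space of dimension 4.
Since 4 = 4, the vectors are linearly independent.

yes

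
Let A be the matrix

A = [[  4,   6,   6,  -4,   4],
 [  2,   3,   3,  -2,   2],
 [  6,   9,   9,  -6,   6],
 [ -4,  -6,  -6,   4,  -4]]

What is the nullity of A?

Row reduce to echelon form.
R2 ← R2 − (1/2)·R1: [0, 0, 0, 0, 0]
R3 ← R3 − (3/2)·R1: [0, 0, 0, 0, 0]
R4 ← R4 + R1: [0, 0, 0, 0, 0]
1 nonzero row, so rank(A) = 1.
A has 5 columns; by rank–nullity, nullity = 5 − 1 = 4.

4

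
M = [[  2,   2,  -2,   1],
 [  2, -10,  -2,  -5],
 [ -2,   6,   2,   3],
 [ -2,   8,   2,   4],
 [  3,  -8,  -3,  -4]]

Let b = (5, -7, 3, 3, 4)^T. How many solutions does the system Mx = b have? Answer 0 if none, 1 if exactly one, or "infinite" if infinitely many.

0

Row reduce the augmented matrix [M | b].
R2 ← R2 − R1: [0, -12, 0, -6, -12]
R3 ← R3 + R1: [0, 8, 0, 4, 8]
R4 ← R4 + R1: [0, 10, 0, 5, 8]
R5 ← R5 − (3/2)·R1: [0, -11, 0, -11/2, -7/2]
R3 ← R3 + (2/3)·R2: [0, 0, 0, 0, 0]
R4 ← R4 + (5/6)·R2: [0, 0, 0, 0, -2]
R5 ← R5 − (11/12)·R2: [0, 0, 0, 0, 15/2]
Swap R3 ↔ R4
R5 ← R5 + (15/4)·R3: [0, 0, 0, 0, 0]
The echelon form has 3 nonzero rows; the last pivot sits in the augmented column, so rank(M) = 2 but rank([M|b]) = 3.
Since the ranks differ, the system is inconsistent.
It has no solutions.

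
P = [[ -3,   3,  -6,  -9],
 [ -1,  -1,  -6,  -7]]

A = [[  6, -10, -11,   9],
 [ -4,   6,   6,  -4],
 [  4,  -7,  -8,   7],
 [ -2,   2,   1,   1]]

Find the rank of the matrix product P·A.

2

First compute PA:
[[-36,  72,  90, -90],
 [-12,  32,  46, -54]]
Now row reduce the product.
R2 ← R2 − (1/3)·R1: [0, 8, 16, -24]
2 nonzero rows, so rank(PA) = 2.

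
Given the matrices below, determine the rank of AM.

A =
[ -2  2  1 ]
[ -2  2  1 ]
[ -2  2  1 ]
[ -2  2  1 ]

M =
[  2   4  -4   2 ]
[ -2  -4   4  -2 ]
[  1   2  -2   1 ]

1

First compute AM:
[[ -7, -14,  14,  -7],
 [ -7, -14,  14,  -7],
 [ -7, -14,  14,  -7],
 [ -7, -14,  14,  -7]]
Now row reduce the product.
R2 ← R2 − R1: [0, 0, 0, 0]
R3 ← R3 − R1: [0, 0, 0, 0]
R4 ← R4 − R1: [0, 0, 0, 0]
1 nonzero row, so rank(AM) = 1.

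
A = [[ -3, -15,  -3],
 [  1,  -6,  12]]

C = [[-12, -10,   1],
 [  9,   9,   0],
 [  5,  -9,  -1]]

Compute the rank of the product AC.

2

First compute AC:
[[-114, -78,   0],
 [ -6, -172, -11]]
Now row reduce the product.
R2 ← R2 − (1/19)·R1: [0, -3190/19, -11]
2 nonzero rows, so rank(AC) = 2.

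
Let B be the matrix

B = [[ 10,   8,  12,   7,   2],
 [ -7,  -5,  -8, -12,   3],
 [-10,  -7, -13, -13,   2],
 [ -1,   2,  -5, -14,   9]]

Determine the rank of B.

3

Row reduce to echelon form.
R2 ← R2 + (7/10)·R1: [0, 3/5, 2/5, -71/10, 22/5]
R3 ← R3 + R1: [0, 1, -1, -6, 4]
R4 ← R4 + (1/10)·R1: [0, 14/5, -19/5, -133/10, 46/5]
R3 ← R3 − (5/3)·R2: [0, 0, -5/3, 35/6, -10/3]
R4 ← R4 − (14/3)·R2: [0, 0, -17/3, 119/6, -34/3]
R4 ← R4 − (17/5)·R3: [0, 0, 0, 0, 0]
Echelon form has 3 nonzero rows, so rank(B) = 3.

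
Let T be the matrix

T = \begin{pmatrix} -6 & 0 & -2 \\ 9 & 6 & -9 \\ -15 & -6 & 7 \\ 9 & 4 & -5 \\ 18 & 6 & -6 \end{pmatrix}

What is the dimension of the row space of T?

Row reduce to echelon form.
R2 ← R2 + (3/2)·R1: [0, 6, -12]
R3 ← R3 − (5/2)·R1: [0, -6, 12]
R4 ← R4 + (3/2)·R1: [0, 4, -8]
R5 ← R5 + (3)·R1: [0, 6, -12]
R3 ← R3 + R2: [0, 0, 0]
R4 ← R4 − (2/3)·R2: [0, 0, 0]
R5 ← R5 − R2: [0, 0, 0]
Echelon form has 2 nonzero rows, so rank(T) = 2.
The row space has dimension equal to the rank: 2.

2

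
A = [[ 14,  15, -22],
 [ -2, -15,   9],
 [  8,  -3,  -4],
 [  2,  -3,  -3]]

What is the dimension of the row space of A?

Row reduce to echelon form.
R2 ← R2 + (1/7)·R1: [0, -90/7, 41/7]
R3 ← R3 − (4/7)·R1: [0, -81/7, 60/7]
R4 ← R4 − (1/7)·R1: [0, -36/7, 1/7]
R3 ← R3 − (9/10)·R2: [0, 0, 33/10]
R4 ← R4 − (2/5)·R2: [0, 0, -11/5]
R4 ← R4 + (2/3)·R3: [0, 0, 0]
Echelon form has 3 nonzero rows, so rank(A) = 3.
The row space has dimension equal to the rank: 3.

3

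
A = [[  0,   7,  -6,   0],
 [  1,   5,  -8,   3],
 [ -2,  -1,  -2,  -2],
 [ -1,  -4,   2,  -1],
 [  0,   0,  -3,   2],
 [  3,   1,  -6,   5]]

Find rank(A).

Row reduce to echelon form.
Swap R1 ↔ R2
R3 ← R3 + (2)·R1: [0, 9, -18, 4]
R4 ← R4 + R1: [0, 1, -6, 2]
R6 ← R6 − (3)·R1: [0, -14, 18, -4]
R3 ← R3 − (9/7)·R2: [0, 0, -72/7, 4]
R4 ← R4 − (1/7)·R2: [0, 0, -36/7, 2]
R6 ← R6 + (2)·R2: [0, 0, 6, -4]
R4 ← R4 − (1/2)·R3: [0, 0, 0, 0]
R5 ← R5 − (7/24)·R3: [0, 0, 0, 5/6]
R6 ← R6 + (7/12)·R3: [0, 0, 0, -5/3]
Swap R4 ↔ R5
R6 ← R6 + (2)·R4: [0, 0, 0, 0]
Echelon form has 4 nonzero rows, so rank(A) = 4.

4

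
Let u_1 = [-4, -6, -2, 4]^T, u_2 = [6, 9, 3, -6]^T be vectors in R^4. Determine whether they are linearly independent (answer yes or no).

Form the matrix with these vectors as rows and row reduce.
R2 ← R2 + (3/2)·R1: [0, 0, 0, 0]
1 nonzero row, so the 2 vectors span a space of dimension 1.
Since 1 < 2, the vectors are linearly dependent.

no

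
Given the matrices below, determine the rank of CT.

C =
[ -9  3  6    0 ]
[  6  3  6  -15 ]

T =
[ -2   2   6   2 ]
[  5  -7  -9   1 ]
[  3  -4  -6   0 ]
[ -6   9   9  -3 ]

2

First compute CT:
[[ 51, -63, -117, -15],
 [111, -168, -162,  60]]
Now row reduce the product.
R2 ← R2 − (37/17)·R1: [0, -525/17, 1575/17, 1575/17]
2 nonzero rows, so rank(CT) = 2.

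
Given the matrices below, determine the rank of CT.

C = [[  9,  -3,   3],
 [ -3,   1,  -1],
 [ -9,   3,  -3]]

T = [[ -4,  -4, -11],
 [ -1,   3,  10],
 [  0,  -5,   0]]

First compute CT:
[[-33, -60, -129],
 [ 11,  20,  43],
 [ 33,  60, 129]]
Now row reduce the product.
R2 ← R2 + (1/3)·R1: [0, 0, 0]
R3 ← R3 + R1: [0, 0, 0]
1 nonzero row, so rank(CT) = 1.

1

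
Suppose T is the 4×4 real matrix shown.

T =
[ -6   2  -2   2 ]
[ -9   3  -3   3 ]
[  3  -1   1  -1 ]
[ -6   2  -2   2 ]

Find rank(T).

Row reduce to echelon form.
R2 ← R2 − (3/2)·R1: [0, 0, 0, 0]
R3 ← R3 + (1/2)·R1: [0, 0, 0, 0]
R4 ← R4 − R1: [0, 0, 0, 0]
Echelon form has 1 nonzero row, so rank(T) = 1.

1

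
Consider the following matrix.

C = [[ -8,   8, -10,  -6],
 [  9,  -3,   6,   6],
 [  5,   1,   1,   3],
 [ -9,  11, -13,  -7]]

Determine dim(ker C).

Row reduce to echelon form.
R2 ← R2 + (9/8)·R1: [0, 6, -21/4, -3/4]
R3 ← R3 + (5/8)·R1: [0, 6, -21/4, -3/4]
R4 ← R4 − (9/8)·R1: [0, 2, -7/4, -1/4]
R3 ← R3 − R2: [0, 0, 0, 0]
R4 ← R4 − (1/3)·R2: [0, 0, 0, 0]
2 nonzero rows, so rank(C) = 2.
C has 4 columns; by rank–nullity, nullity = 4 − 2 = 2.

2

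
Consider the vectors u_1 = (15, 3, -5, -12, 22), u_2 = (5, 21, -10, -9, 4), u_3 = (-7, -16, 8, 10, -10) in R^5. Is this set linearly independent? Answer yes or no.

Form the matrix with these vectors as rows and row reduce.
R2 ← R2 − (1/3)·R1: [0, 20, -25/3, -5, -10/3]
R3 ← R3 + (7/15)·R1: [0, -73/5, 17/3, 22/5, 4/15]
R3 ← R3 + (73/100)·R2: [0, 0, -5/12, 3/4, -13/6]
3 nonzero rows, so the 3 vectors span a space of dimension 3.
Since 3 = 3, the vectors are linearly independent.

yes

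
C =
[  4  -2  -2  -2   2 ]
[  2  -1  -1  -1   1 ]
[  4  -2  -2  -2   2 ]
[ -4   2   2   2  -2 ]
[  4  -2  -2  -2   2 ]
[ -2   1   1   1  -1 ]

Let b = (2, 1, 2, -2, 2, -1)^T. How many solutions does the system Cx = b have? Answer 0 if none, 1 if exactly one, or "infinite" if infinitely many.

infinite

Row reduce the augmented matrix [C | b].
R2 ← R2 − (1/2)·R1: [0, 0, 0, 0, 0, 0]
R3 ← R3 − R1: [0, 0, 0, 0, 0, 0]
R4 ← R4 + R1: [0, 0, 0, 0, 0, 0]
R5 ← R5 − R1: [0, 0, 0, 0, 0, 0]
R6 ← R6 + (1/2)·R1: [0, 0, 0, 0, 0, 0]
The echelon form has 1 nonzero rows, and every pivot lies in the first 5 columns, so rank(C) = rank([C|b]) = 1.
The system is consistent.
rank = 1 < 5 unknowns, so there are infinitely many solutions.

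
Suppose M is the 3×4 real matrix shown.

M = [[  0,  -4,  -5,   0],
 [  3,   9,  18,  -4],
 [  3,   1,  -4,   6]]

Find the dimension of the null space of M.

Row reduce to echelon form.
Swap R1 ↔ R2
R3 ← R3 − R1: [0, -8, -22, 10]
R3 ← R3 − (2)·R2: [0, 0, -12, 10]
3 nonzero rows, so rank(M) = 3.
M has 4 columns; by rank–nullity, nullity = 4 − 3 = 1.

1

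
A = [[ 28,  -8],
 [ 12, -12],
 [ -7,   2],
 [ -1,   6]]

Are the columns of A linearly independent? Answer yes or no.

yes

Row reduce A to echelon form.
R2 ← R2 − (3/7)·R1: [0, -60/7]
R3 ← R3 + (1/4)·R1: [0, 0]
R4 ← R4 + (1/28)·R1: [0, 40/7]
R4 ← R4 + (2/3)·R2: [0, 0]
2 pivots among 2 columns.
Every column is a pivot column, so the columns are linearly independent.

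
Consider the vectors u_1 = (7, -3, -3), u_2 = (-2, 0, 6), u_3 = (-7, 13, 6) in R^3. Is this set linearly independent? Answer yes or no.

Form the matrix with these vectors as rows and row reduce.
R2 ← R2 + (2/7)·R1: [0, -6/7, 36/7]
R3 ← R3 + R1: [0, 10, 3]
R3 ← R3 + (35/3)·R2: [0, 0, 63]
3 nonzero rows, so the 3 vectors span a space of dimension 3.
Since 3 = 3, the vectors are linearly independent.

yes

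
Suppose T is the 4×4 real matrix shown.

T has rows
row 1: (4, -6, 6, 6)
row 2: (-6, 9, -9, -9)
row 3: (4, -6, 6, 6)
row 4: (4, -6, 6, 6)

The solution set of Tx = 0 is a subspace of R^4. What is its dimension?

Row reduce to echelon form.
R2 ← R2 + (3/2)·R1: [0, 0, 0, 0]
R3 ← R3 − R1: [0, 0, 0, 0]
R4 ← R4 − R1: [0, 0, 0, 0]
1 nonzero row, so rank(T) = 1.
T has 4 columns; by rank–nullity, nullity = 4 − 1 = 3.

3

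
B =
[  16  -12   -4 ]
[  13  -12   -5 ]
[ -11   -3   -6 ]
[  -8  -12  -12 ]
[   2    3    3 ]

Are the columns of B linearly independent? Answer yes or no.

no

Row reduce B to echelon form.
R2 ← R2 − (13/16)·R1: [0, -9/4, -7/4]
R3 ← R3 + (11/16)·R1: [0, -45/4, -35/4]
R4 ← R4 + (1/2)·R1: [0, -18, -14]
R5 ← R5 − (1/8)·R1: [0, 9/2, 7/2]
R3 ← R3 − (5)·R2: [0, 0, 0]
R4 ← R4 − (8)·R2: [0, 0, 0]
R5 ← R5 + (2)·R2: [0, 0, 0]
2 pivots among 3 columns.
Only 2 < 3 pivot columns, so the columns are linearly dependent.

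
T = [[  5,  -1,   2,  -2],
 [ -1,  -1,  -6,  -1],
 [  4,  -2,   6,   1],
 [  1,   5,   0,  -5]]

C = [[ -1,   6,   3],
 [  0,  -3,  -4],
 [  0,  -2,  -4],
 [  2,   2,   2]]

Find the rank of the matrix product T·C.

3

First compute TC:
[[ -9,  25,   7],
 [ -1,   7,  23],
 [ -2,  20,  -2],
 [-11, -19, -27]]
Now row reduce the product.
R2 ← R2 − (1/9)·R1: [0, 38/9, 200/9]
R3 ← R3 − (2/9)·R1: [0, 130/9, -32/9]
R4 ← R4 − (11/9)·R1: [0, -446/9, -320/9]
R3 ← R3 − (65/19)·R2: [0, 0, -1512/19]
R4 ← R4 + (223/19)·R2: [0, 0, 4280/19]
R4 ← R4 + (535/189)·R3: [0, 0, 0]
3 nonzero rows, so rank(TC) = 3.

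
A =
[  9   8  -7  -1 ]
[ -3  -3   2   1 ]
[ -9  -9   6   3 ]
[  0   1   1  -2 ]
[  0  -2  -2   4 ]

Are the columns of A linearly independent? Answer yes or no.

no

Row reduce A to echelon form.
R2 ← R2 + (1/3)·R1: [0, -1/3, -1/3, 2/3]
R3 ← R3 + R1: [0, -1, -1, 2]
R3 ← R3 − (3)·R2: [0, 0, 0, 0]
R4 ← R4 + (3)·R2: [0, 0, 0, 0]
R5 ← R5 − (6)·R2: [0, 0, 0, 0]
2 pivots among 4 columns.
Only 2 < 4 pivot columns, so the columns are linearly dependent.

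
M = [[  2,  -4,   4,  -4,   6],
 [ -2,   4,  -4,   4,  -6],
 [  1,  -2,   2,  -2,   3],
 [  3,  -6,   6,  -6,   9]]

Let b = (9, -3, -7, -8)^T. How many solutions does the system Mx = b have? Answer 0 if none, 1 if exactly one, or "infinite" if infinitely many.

0

Row reduce the augmented matrix [M | b].
R2 ← R2 + R1: [0, 0, 0, 0, 0, 6]
R3 ← R3 − (1/2)·R1: [0, 0, 0, 0, 0, -23/2]
R4 ← R4 − (3/2)·R1: [0, 0, 0, 0, 0, -43/2]
R3 ← R3 + (23/12)·R2: [0, 0, 0, 0, 0, 0]
R4 ← R4 + (43/12)·R2: [0, 0, 0, 0, 0, 0]
The echelon form has 2 nonzero rows; the last pivot sits in the augmented column, so rank(M) = 1 but rank([M|b]) = 2.
Since the ranks differ, the system is inconsistent.
It has no solutions.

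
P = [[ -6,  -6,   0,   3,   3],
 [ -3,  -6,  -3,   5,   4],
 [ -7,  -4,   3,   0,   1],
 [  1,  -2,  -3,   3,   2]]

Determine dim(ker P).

3

Row reduce to echelon form.
R2 ← R2 − (1/2)·R1: [0, -3, -3, 7/2, 5/2]
R3 ← R3 − (7/6)·R1: [0, 3, 3, -7/2, -5/2]
R4 ← R4 + (1/6)·R1: [0, -3, -3, 7/2, 5/2]
R3 ← R3 + R2: [0, 0, 0, 0, 0]
R4 ← R4 − R2: [0, 0, 0, 0, 0]
2 nonzero rows, so rank(P) = 2.
P has 5 columns; by rank–nullity, nullity = 5 − 2 = 3.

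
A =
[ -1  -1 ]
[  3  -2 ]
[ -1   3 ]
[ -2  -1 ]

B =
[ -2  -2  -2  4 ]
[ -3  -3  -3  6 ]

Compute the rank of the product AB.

1

First compute AB:
[[  5,   5,   5, -10],
 [  0,   0,   0,   0],
 [ -7,  -7,  -7,  14],
 [  7,   7,   7, -14]]
Now row reduce the product.
R3 ← R3 + (7/5)·R1: [0, 0, 0, 0]
R4 ← R4 − (7/5)·R1: [0, 0, 0, 0]
1 nonzero row, so rank(AB) = 1.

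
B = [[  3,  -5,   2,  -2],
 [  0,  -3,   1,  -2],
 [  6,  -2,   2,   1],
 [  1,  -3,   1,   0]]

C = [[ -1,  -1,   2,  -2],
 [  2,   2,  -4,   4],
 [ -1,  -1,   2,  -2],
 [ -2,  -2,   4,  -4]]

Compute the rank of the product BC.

1

First compute BC:
[[-11, -11,  22, -22],
 [ -3,  -3,   6,  -6],
 [-14, -14,  28, -28],
 [ -8,  -8,  16, -16]]
Now row reduce the product.
R2 ← R2 − (3/11)·R1: [0, 0, 0, 0]
R3 ← R3 − (14/11)·R1: [0, 0, 0, 0]
R4 ← R4 − (8/11)·R1: [0, 0, 0, 0]
1 nonzero row, so rank(BC) = 1.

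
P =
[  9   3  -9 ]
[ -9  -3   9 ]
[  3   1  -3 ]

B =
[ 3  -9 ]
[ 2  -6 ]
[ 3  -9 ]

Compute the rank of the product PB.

First compute PB:
[[  6, -18],
 [ -6,  18],
 [  2,  -6]]
Now row reduce the product.
R2 ← R2 + R1: [0, 0]
R3 ← R3 − (1/3)·R1: [0, 0]
1 nonzero row, so rank(PB) = 1.

1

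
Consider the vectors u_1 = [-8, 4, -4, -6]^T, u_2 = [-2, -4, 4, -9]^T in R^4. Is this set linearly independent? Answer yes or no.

Form the matrix with these vectors as rows and row reduce.
R2 ← R2 − (1/4)·R1: [0, -5, 5, -15/2]
2 nonzero rows, so the 2 vectors span a space of dimension 2.
Since 2 = 2, the vectors are linearly independent.

yes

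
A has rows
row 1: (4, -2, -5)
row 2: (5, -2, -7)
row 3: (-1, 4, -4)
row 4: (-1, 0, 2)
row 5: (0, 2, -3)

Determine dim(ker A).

Row reduce to echelon form.
R2 ← R2 − (5/4)·R1: [0, 1/2, -3/4]
R3 ← R3 + (1/4)·R1: [0, 7/2, -21/4]
R4 ← R4 + (1/4)·R1: [0, -1/2, 3/4]
R3 ← R3 − (7)·R2: [0, 0, 0]
R4 ← R4 + R2: [0, 0, 0]
R5 ← R5 − (4)·R2: [0, 0, 0]
2 nonzero rows, so rank(A) = 2.
A has 3 columns; by rank–nullity, nullity = 3 − 2 = 1.

1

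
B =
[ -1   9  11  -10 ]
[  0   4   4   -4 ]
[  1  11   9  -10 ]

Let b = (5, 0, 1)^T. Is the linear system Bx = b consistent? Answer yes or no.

Row reduce the augmented matrix [B | b].
R3 ← R3 + R1: [0, 20, 20, -20, 6]
R3 ← R3 − (5)·R2: [0, 0, 0, 0, 6]
The echelon form has 3 nonzero rows; the last pivot sits in the augmented column, so rank(B) = 2 but rank([B|b]) = 3.
Since the ranks differ, the system is inconsistent.

no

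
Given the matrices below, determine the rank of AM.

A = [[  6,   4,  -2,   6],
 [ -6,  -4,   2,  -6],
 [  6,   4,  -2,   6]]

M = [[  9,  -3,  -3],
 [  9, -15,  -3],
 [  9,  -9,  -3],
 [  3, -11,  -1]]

First compute AM:
[[ 90, -126, -30],
 [-90, 126,  30],
 [ 90, -126, -30]]
Now row reduce the product.
R2 ← R2 + R1: [0, 0, 0]
R3 ← R3 − R1: [0, 0, 0]
1 nonzero row, so rank(AM) = 1.

1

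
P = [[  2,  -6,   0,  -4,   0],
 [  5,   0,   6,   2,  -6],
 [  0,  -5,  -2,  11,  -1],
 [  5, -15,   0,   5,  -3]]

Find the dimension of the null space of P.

2

Row reduce to echelon form.
R2 ← R2 − (5/2)·R1: [0, 15, 6, 12, -6]
R4 ← R4 − (5/2)·R1: [0, 0, 0, 15, -3]
R3 ← R3 + (1/3)·R2: [0, 0, 0, 15, -3]
R4 ← R4 − R3: [0, 0, 0, 0, 0]
3 nonzero rows, so rank(P) = 3.
P has 5 columns; by rank–nullity, nullity = 5 − 3 = 2.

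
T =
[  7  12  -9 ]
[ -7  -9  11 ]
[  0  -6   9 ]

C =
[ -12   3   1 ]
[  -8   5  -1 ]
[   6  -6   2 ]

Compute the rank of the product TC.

First compute TC:
[[-234, 135, -23],
 [222, -132,  24],
 [102, -84,  24]]
Now row reduce the product.
R2 ← R2 + (37/39)·R1: [0, -51/13, 85/39]
R3 ← R3 + (17/39)·R1: [0, -327/13, 545/39]
R3 ← R3 − (109/17)·R2: [0, 0, 0]
2 nonzero rows, so rank(TC) = 2.

2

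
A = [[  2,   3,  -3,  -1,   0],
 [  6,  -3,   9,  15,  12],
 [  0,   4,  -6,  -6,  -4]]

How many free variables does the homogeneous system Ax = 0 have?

3

Row reduce to echelon form.
R2 ← R2 − (3)·R1: [0, -12, 18, 18, 12]
R3 ← R3 + (1/3)·R2: [0, 0, 0, 0, 0]
2 nonzero rows, so rank(A) = 2.
A has 5 columns; by rank–nullity, nullity = 5 − 2 = 3.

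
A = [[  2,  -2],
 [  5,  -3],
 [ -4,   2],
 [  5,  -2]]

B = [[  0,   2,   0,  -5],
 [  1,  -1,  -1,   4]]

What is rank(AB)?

First compute AB:
[[ -2,   6,   2, -18],
 [ -3,  13,   3, -37],
 [  2, -10,  -2,  28],
 [ -2,  12,   2, -33]]
Now row reduce the product.
R2 ← R2 − (3/2)·R1: [0, 4, 0, -10]
R3 ← R3 + R1: [0, -4, 0, 10]
R4 ← R4 − R1: [0, 6, 0, -15]
R3 ← R3 + R2: [0, 0, 0, 0]
R4 ← R4 − (3/2)·R2: [0, 0, 0, 0]
2 nonzero rows, so rank(AB) = 2.

2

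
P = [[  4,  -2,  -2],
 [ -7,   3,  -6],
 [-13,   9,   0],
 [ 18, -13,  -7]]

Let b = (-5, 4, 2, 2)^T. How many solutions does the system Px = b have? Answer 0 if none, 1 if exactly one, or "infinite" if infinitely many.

Row reduce the augmented matrix [P | b].
R2 ← R2 + (7/4)·R1: [0, -1/2, -19/2, -19/4]
R3 ← R3 + (13/4)·R1: [0, 5/2, -13/2, -57/4]
R4 ← R4 − (9/2)·R1: [0, -4, 2, 49/2]
R3 ← R3 + (5)·R2: [0, 0, -54, -38]
R4 ← R4 − (8)·R2: [0, 0, 78, 125/2]
R4 ← R4 + (13/9)·R3: [0, 0, 0, 137/18]
The echelon form has 4 nonzero rows; the last pivot sits in the augmented column, so rank(P) = 3 but rank([P|b]) = 4.
Since the ranks differ, the system is inconsistent.
It has no solutions.

0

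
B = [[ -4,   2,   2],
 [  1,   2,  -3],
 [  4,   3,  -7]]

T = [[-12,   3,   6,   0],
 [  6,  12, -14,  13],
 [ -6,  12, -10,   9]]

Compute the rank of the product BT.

First compute BT:
[[ 48,  36, -72,  44],
 [ 18,  -9,   8,  -1],
 [ 12, -36,  52, -24]]
Now row reduce the product.
R2 ← R2 − (3/8)·R1: [0, -45/2, 35, -35/2]
R3 ← R3 − (1/4)·R1: [0, -45, 70, -35]
R3 ← R3 − (2)·R2: [0, 0, 0, 0]
2 nonzero rows, so rank(BT) = 2.

2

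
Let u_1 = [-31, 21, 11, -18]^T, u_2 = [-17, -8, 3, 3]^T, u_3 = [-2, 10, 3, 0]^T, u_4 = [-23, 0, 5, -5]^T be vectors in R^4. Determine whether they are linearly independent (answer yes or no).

yes

Form the matrix with these vectors as rows and row reduce.
R2 ← R2 − (17/31)·R1: [0, -605/31, -94/31, 399/31]
R3 ← R3 − (2/31)·R1: [0, 268/31, 71/31, 36/31]
R4 ← R4 − (23/31)·R1: [0, -483/31, -98/31, 259/31]
R3 ← R3 + (268/605)·R2: [0, 0, 573/605, 4152/605]
R4 ← R4 − (483/605)·R2: [0, 0, -448/605, -1162/605]
R4 ← R4 + (448/573)·R3: [0, 0, 0, 658/191]
4 nonzero rows, so the 4 vectors span a space of dimension 4.
Since 4 = 4, the vectors are linearly independent.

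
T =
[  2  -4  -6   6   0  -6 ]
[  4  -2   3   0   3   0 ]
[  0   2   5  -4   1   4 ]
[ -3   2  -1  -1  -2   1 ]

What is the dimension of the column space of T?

2

Row reduce to echelon form.
R2 ← R2 − (2)·R1: [0, 6, 15, -12, 3, 12]
R4 ← R4 + (3/2)·R1: [0, -4, -10, 8, -2, -8]
R3 ← R3 − (1/3)·R2: [0, 0, 0, 0, 0, 0]
R4 ← R4 + (2/3)·R2: [0, 0, 0, 0, 0, 0]
Echelon form has 2 nonzero rows, so rank(T) = 2.
The column space has dimension equal to the rank: 2.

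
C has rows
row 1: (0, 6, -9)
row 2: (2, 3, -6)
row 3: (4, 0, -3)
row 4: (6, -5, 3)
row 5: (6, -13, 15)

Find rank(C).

Row reduce to echelon form.
Swap R1 ↔ R2
R3 ← R3 − (2)·R1: [0, -6, 9]
R4 ← R4 − (3)·R1: [0, -14, 21]
R5 ← R5 − (3)·R1: [0, -22, 33]
R3 ← R3 + R2: [0, 0, 0]
R4 ← R4 + (7/3)·R2: [0, 0, 0]
R5 ← R5 + (11/3)·R2: [0, 0, 0]
Echelon form has 2 nonzero rows, so rank(C) = 2.

2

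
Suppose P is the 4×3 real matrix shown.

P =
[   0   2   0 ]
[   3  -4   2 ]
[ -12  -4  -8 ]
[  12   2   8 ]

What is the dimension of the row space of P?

2

Row reduce to echelon form.
Swap R1 ↔ R2
R3 ← R3 + (4)·R1: [0, -20, 0]
R4 ← R4 − (4)·R1: [0, 18, 0]
R3 ← R3 + (10)·R2: [0, 0, 0]
R4 ← R4 − (9)·R2: [0, 0, 0]
Echelon form has 2 nonzero rows, so rank(P) = 2.
The row space has dimension equal to the rank: 2.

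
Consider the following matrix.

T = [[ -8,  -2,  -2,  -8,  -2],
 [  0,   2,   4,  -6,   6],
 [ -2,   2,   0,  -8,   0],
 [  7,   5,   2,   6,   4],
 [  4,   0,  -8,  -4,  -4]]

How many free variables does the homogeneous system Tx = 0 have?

Row reduce to echelon form.
R3 ← R3 − (1/4)·R1: [0, 5/2, 1/2, -6, 1/2]
R4 ← R4 + (7/8)·R1: [0, 13/4, 1/4, -1, 9/4]
R5 ← R5 + (1/2)·R1: [0, -1, -9, -8, -5]
R3 ← R3 − (5/4)·R2: [0, 0, -9/2, 3/2, -7]
R4 ← R4 − (13/8)·R2: [0, 0, -25/4, 35/4, -15/2]
R5 ← R5 + (1/2)·R2: [0, 0, -7, -11, -2]
R4 ← R4 − (25/18)·R3: [0, 0, 0, 20/3, 20/9]
R5 ← R5 − (14/9)·R3: [0, 0, 0, -40/3, 80/9]
R5 ← R5 + (2)·R4: [0, 0, 0, 0, 40/3]
5 nonzero rows, so rank(T) = 5.
T has 5 columns; by rank–nullity, nullity = 5 − 5 = 0.

0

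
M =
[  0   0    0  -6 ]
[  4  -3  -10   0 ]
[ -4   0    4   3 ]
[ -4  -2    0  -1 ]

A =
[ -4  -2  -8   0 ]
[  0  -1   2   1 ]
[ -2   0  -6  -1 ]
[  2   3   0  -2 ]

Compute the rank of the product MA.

First compute MA:
[[-12, -18,   0,  12],
 [  4,  -5,  22,   7],
 [ 14,  17,   8, -10],
 [ 14,   7,  28,   0]]
Now row reduce the product.
R2 ← R2 + (1/3)·R1: [0, -11, 22, 11]
R3 ← R3 + (7/6)·R1: [0, -4, 8, 4]
R4 ← R4 + (7/6)·R1: [0, -14, 28, 14]
R3 ← R3 − (4/11)·R2: [0, 0, 0, 0]
R4 ← R4 − (14/11)·R2: [0, 0, 0, 0]
2 nonzero rows, so rank(MA) = 2.

2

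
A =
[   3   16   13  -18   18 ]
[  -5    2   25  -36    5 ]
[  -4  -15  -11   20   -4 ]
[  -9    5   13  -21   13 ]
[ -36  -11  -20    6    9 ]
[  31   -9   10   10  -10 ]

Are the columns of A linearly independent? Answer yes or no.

yes

Row reduce A to echelon form.
R2 ← R2 + (5/3)·R1: [0, 86/3, 140/3, -66, 35]
R3 ← R3 + (4/3)·R1: [0, 19/3, 19/3, -4, 20]
R4 ← R4 + (3)·R1: [0, 53, 52, -75, 67]
R5 ← R5 + (12)·R1: [0, 181, 136, -210, 225]
R6 ← R6 − (31/3)·R1: [0, -523/3, -373/3, 196, -196]
R3 ← R3 − (19/86)·R2: [0, 0, -171/43, 455/43, 1055/86]
R4 ← R4 − (159/86)·R2: [0, 0, -1474/43, 2022/43, 197/86]
R5 ← R5 − (543/86)·R2: [0, 0, -6822/43, 8889/43, 345/86]
R6 ← R6 + (523/86)·R2: [0, 0, 6857/43, -8831/43, 1449/86]
R4 ← R4 − (1474/171)·R3: [0, 0, 0, -7556/171, -35381/342]
R5 ← R5 − (758/19)·R3: [0, 0, 0, -4093/19, -18445/38]
R6 ← R6 + (6857/171)·R3: [0, 0, 0, 37438/171, 86999/171]
R5 ← R5 − (36837/7556)·R4: [0, 0, 0, 0, 286527/15112]
R6 ← R6 + (18719/3778)·R4: [0, 0, 0, 0, -28845/7556]
R6 ← R6 + (30/149)·R5: [0, 0, 0, 0, 0]
5 pivots among 5 columns.
Every column is a pivot column, so the columns are linearly independent.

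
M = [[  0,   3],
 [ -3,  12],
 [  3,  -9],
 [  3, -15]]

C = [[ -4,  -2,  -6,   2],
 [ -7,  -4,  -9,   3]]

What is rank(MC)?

2

First compute MC:
[[-21, -12, -27,   9],
 [-72, -42, -90,  30],
 [ 51,  30,  63, -21],
 [ 93,  54, 117, -39]]
Now row reduce the product.
R2 ← R2 − (24/7)·R1: [0, -6/7, 18/7, -6/7]
R3 ← R3 + (17/7)·R1: [0, 6/7, -18/7, 6/7]
R4 ← R4 + (31/7)·R1: [0, 6/7, -18/7, 6/7]
R3 ← R3 + R2: [0, 0, 0, 0]
R4 ← R4 + R2: [0, 0, 0, 0]
2 nonzero rows, so rank(MC) = 2.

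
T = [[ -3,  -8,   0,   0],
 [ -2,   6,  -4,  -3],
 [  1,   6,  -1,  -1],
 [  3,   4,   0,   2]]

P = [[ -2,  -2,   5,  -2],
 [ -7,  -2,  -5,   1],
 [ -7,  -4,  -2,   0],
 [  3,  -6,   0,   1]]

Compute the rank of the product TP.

3

First compute TP:
[[ 62,  22,  25,  -2],
 [-19,  26, -32,   7],
 [-40,  -4, -23,   3],
 [-28, -26,  -5,   0]]
Now row reduce the product.
R2 ← R2 + (19/62)·R1: [0, 1015/31, -1509/62, 198/31]
R3 ← R3 + (20/31)·R1: [0, 316/31, -213/31, 53/31]
R4 ← R4 + (14/31)·R1: [0, -498/31, 195/31, -28/31]
R3 ← R3 − (316/1015)·R2: [0, 0, 717/1015, -283/1015]
R4 ← R4 + (498/1015)·R2: [0, 0, -5736/1015, 2264/1015]
R4 ← R4 + (8)·R3: [0, 0, 0, 0]
3 nonzero rows, so rank(TP) = 3.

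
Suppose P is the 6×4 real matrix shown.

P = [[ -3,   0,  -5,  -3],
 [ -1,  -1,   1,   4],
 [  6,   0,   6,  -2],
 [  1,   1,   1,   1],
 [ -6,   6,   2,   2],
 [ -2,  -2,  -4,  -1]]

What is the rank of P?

4

Row reduce to echelon form.
R2 ← R2 − (1/3)·R1: [0, -1, 8/3, 5]
R3 ← R3 + (2)·R1: [0, 0, -4, -8]
R4 ← R4 + (1/3)·R1: [0, 1, -2/3, 0]
R5 ← R5 − (2)·R1: [0, 6, 12, 8]
R6 ← R6 − (2/3)·R1: [0, -2, -2/3, 1]
R4 ← R4 + R2: [0, 0, 2, 5]
R5 ← R5 + (6)·R2: [0, 0, 28, 38]
R6 ← R6 − (2)·R2: [0, 0, -6, -9]
R4 ← R4 + (1/2)·R3: [0, 0, 0, 1]
R5 ← R5 + (7)·R3: [0, 0, 0, -18]
R6 ← R6 − (3/2)·R3: [0, 0, 0, 3]
R5 ← R5 + (18)·R4: [0, 0, 0, 0]
R6 ← R6 − (3)·R4: [0, 0, 0, 0]
Echelon form has 4 nonzero rows, so rank(P) = 4.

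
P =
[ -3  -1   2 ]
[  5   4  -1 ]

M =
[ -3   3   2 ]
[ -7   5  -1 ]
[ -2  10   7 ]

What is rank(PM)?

First compute PM:
[[ 12,   6,   9],
 [-41,  25,  -1]]
Now row reduce the product.
R2 ← R2 + (41/12)·R1: [0, 91/2, 119/4]
2 nonzero rows, so rank(PM) = 2.

2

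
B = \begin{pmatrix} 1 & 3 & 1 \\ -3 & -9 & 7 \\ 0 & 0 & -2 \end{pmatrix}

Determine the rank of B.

2

Row reduce to echelon form.
R2 ← R2 + (3)·R1: [0, 0, 10]
R3 ← R3 + (1/5)·R2: [0, 0, 0]
Echelon form has 2 nonzero rows, so rank(B) = 2.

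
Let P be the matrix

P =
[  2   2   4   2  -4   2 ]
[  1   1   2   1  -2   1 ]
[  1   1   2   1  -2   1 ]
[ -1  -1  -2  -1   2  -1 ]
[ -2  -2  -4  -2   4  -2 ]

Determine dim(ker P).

5

Row reduce to echelon form.
R2 ← R2 − (1/2)·R1: [0, 0, 0, 0, 0, 0]
R3 ← R3 − (1/2)·R1: [0, 0, 0, 0, 0, 0]
R4 ← R4 + (1/2)·R1: [0, 0, 0, 0, 0, 0]
R5 ← R5 + R1: [0, 0, 0, 0, 0, 0]
1 nonzero row, so rank(P) = 1.
P has 6 columns; by rank–nullity, nullity = 6 − 1 = 5.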